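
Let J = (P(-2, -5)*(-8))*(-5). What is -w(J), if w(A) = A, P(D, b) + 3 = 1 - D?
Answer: 0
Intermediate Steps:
P(D, b) = -2 - D (P(D, b) = -3 + (1 - D) = -2 - D)
J = 0 (J = ((-2 - 1*(-2))*(-8))*(-5) = ((-2 + 2)*(-8))*(-5) = (0*(-8))*(-5) = 0*(-5) = 0)
-w(J) = -1*0 = 0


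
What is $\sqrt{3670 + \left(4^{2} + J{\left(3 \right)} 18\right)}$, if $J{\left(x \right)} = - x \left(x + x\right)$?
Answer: $41 \sqrt{2} \approx 57.983$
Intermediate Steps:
$J{\left(x \right)} = - 2 x^{2}$ ($J{\left(x \right)} = - x 2 x = - 2 x^{2}$)
$\sqrt{3670 + \left(4^{2} + J{\left(3 \right)} 18\right)} = \sqrt{3670 + \left(4^{2} + - 2 \cdot 3^{2} \cdot 18\right)} = \sqrt{3670 + \left(16 + \left(-2\right) 9 \cdot 18\right)} = \sqrt{3670 + \left(16 - 324\right)} = \sqrt{3670 - 308} = \sqrt{3362} = 41 \sqrt{2}$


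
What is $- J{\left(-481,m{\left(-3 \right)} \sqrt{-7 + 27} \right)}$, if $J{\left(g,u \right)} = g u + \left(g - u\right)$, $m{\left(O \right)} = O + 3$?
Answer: $481$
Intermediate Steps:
$m{\left(O \right)} = 3 + O$
$J{\left(g,u \right)} = g - u + g u$
$- J{\left(-481,m{\left(-3 \right)} \sqrt{-7 + 27} \right)} = - (-481 - \left(3 - 3\right) \sqrt{-7 + 27} - 481 \left(3 - 3\right) \sqrt{-7 + 27}) = - (-481 - 0 \sqrt{20} - 481 \cdot 0 \sqrt{20}) = - (-481 - 0 \cdot 2 \sqrt{5} - 481 \cdot 0 \cdot 2 \sqrt{5}) = - (-481 - 0 - 0) = - (-481 + 0 + 0) = \left(-1\right) \left(-481\right) = 481$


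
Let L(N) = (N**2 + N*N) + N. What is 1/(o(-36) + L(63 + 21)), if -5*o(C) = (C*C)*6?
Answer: 5/63204 ≈ 7.9109e-5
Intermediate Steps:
L(N) = N + 2*N**2 (L(N) = (N**2 + N**2) + N = 2*N**2 + N = N + 2*N**2)
o(C) = -6*C**2/5 (o(C) = -C*C*6/5 = -C**2*6/5 = -6*C**2/5)
1/(o(-36) + L(63 + 21)) = 1/(-6/5*(-36)**2 + (63 + 21)*(1 + 2*(63 + 21))) = 1/(-6/5*1296 + 84*(1 + 2*84)) = 1/(-7776/5 + 84*(1 + 168)) = 1/(-7776/5 + 84*169) = 1/(-7776/5 + 14196) = 1/(63204/5) = 5/63204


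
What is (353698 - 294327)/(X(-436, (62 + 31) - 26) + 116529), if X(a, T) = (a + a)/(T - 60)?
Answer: 415597/814831 ≈ 0.51004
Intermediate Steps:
X(a, T) = 2*a/(-60 + T) (X(a, T) = (2*a)/(-60 + T) = 2*a/(-60 + T))
(353698 - 294327)/(X(-436, (62 + 31) - 26) + 116529) = (353698 - 294327)/(2*(-436)/(-60 + ((62 + 31) - 26)) + 116529) = 59371/(2*(-436)/(-60 + (93 - 26)) + 116529) = 59371/(2*(-436)/(-60 + 67) + 116529) = 59371/(2*(-436)/7 + 116529) = 59371/(2*(-436)*(1/7) + 116529) = 59371/(-872/7 + 116529) = 59371/(814831/7) = 59371*(7/814831) = 415597/814831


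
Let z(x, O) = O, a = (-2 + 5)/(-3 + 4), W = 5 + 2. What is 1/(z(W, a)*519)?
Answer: 1/1557 ≈ 0.00064226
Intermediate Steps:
W = 7
a = 3 (a = 3/1 = 3*1 = 3)
1/(z(W, a)*519) = 1/(3*519) = 1/1557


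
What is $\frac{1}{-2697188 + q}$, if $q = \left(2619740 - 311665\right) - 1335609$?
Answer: $- \frac{1}{1724722} \approx -5.798 \cdot 10^{-7}$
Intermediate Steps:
$q = 972466$ ($q = 2308075 - 1335609 = 972466$)
$\frac{1}{-2697188 + q} = \frac{1}{-2697188 + 972466} = \frac{1}{-1724722} = - \frac{1}{1724722}$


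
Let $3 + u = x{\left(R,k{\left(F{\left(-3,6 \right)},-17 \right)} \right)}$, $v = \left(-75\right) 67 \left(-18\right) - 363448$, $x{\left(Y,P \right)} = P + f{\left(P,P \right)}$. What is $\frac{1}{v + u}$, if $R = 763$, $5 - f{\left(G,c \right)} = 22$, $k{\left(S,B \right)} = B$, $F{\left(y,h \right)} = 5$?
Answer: $- \frac{1}{273035} \approx -3.6625 \cdot 10^{-6}$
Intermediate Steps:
$f{\left(G,c \right)} = -17$ ($f{\left(G,c \right)} = 5 - 22 = -17$)
$x{\left(Y,P \right)} = -17 + P$ ($x{\left(Y,P \right)} = P - 17 = -17 + P$)
$v = -272998$ ($v = \left(-5025\right) \left(-18\right) - 363448 = 90450 - 363448 = -272998$)
$u = -37$ ($u = -3 - 34 = -37$)
$\frac{1}{v + u} = \frac{1}{-272998 - 37} = \frac{1}{-273035} = - \frac{1}{273035}$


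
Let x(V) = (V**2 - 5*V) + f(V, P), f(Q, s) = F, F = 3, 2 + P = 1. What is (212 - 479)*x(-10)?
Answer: -40851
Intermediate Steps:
P = -1 (P = -2 + 1 = -1)
f(Q, s) = 3
x(V) = 3 + V**2 - 5*V (x(V) = (V**2 - 5*V) + 3 = 3 + V**2 - 5*V)
(212 - 479)*x(-10) = (212 - 479)*(3 + (-10)**2 - 5*(-10)) = -267*(3 + 100 + 50) = -267*153 = -40851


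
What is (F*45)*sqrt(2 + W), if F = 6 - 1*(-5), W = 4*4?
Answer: 1485*sqrt(2) ≈ 2100.1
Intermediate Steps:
W = 16
F = 11 (F = 6 + 5 = 11)
(F*45)*sqrt(2 + W) = (11*45)*sqrt(2 + 16) = 495*sqrt(18) = 495*(3*sqrt(2)) = 1485*sqrt(2)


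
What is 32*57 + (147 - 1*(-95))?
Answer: 2066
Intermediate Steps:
32*57 + (147 - 1*(-95)) = 1824 + (147 + 95) = 1824 + 242 = 2066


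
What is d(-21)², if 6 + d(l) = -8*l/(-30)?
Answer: 3364/25 ≈ 134.56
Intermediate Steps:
d(l) = -6 + 4*l/15 (d(l) = -6 - 8*l/(-30) = -6 - 8*l*(-1/30) = -6 + 4*l/15)
d(-21)² = (-6 + (4/15)*(-21))² = (-6 - 28/5)² = (-58/5)² = 3364/25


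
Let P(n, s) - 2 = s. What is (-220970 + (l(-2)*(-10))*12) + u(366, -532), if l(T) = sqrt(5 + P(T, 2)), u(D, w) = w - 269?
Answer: -222131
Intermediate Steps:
P(n, s) = 2 + s
u(D, w) = -269 + w
l(T) = 3 (l(T) = sqrt(5 + (2 + 2)) = sqrt(5 + 4) = sqrt(9) = 3)
(-220970 + (l(-2)*(-10))*12) + u(366, -532) = (-220970 + (3*(-10))*12) + (-269 - 532) = (-220970 - 30*12) - 801 = (-220970 - 360) - 801 = -221330 - 801 = -222131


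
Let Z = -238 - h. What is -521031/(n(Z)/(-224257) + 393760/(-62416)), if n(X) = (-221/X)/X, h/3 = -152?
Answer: 21661997883602368908/262283280867359 ≈ 82590.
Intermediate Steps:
h = -456 (h = 3*(-152) = -456)
Z = 218 (Z = -238 - 1*(-456) = -238 + 456 = 218)
n(X) = -221/X²
-521031/(n(Z)/(-224257) + 393760/(-62416)) = -521031/(-221/218²/(-224257) + 393760/(-62416)) = -521031/(-221*1/47524*(-1/224257) + 393760*(-1/62416)) = -521031/(-221/47524*(-1/224257) - 24610/3901) = -521031/(221/10657589668 - 24610/3901) = -521031/(-262283280867359/41575257294868) = -521031*(-41575257294868/262283280867359) = 21661997883602368908/262283280867359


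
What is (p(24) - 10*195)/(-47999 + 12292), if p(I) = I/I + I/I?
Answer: 1948/35707 ≈ 0.054555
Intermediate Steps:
p(I) = 2 (p(I) = 1 + 1 = 2)
(p(24) - 10*195)/(-47999 + 12292) = (2 - 10*195)/(-47999 + 12292) = (2 - 1950)/(-35707) = -1948*(-1/35707) = 1948/35707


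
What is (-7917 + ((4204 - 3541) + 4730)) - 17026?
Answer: -19550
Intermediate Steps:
(-7917 + ((4204 - 3541) + 4730)) - 17026 = (-7917 + (663 + 4730)) - 17026 = (-7917 + 5393) - 17026 = -2524 - 17026 = -19550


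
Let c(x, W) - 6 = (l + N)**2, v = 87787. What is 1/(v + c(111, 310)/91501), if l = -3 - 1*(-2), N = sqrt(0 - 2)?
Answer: 183747694079073/16130658830160329318 + 91501*I*sqrt(2)/32261317660320658636 ≈ 1.1391e-5 + 4.0111e-15*I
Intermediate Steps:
N = I*sqrt(2) (N = sqrt(-2) = I*sqrt(2) ≈ 1.4142*I)
l = -1 (l = -3 + 2 = -1)
c(x, W) = 6 + (-1 + I*sqrt(2))**2
1/(v + c(111, 310)/91501) = 1/(87787 + (5 - 2*I*sqrt(2))/91501) = 1/(87787 + (5 - 2*I*sqrt(2))*(1/91501)) = 1/(87787 + (5/91501 - 2*I*sqrt(2)/91501)) = 1/(8032598292/91501 - 2*I*sqrt(2)/91501)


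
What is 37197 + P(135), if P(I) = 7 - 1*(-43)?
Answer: 37247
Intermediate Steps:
P(I) = 50 (P(I) = 7 + 43 = 50)
37197 + P(135) = 37197 + 50 = 37247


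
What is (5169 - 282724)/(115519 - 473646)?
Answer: 277555/358127 ≈ 0.77502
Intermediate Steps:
(5169 - 282724)/(115519 - 473646) = -277555/(-358127) = -277555*(-1/358127) = 277555/358127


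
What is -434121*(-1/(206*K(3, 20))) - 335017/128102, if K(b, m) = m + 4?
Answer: 8992574049/105556048 ≈ 85.192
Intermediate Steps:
K(b, m) = 4 + m
-434121*(-1/(206*K(3, 20))) - 335017/128102 = -434121*(-1/(206*(4 + 20))) - 335017/128102 = -434121/(24*(-206)) - 335017*1/128102 = -434121/(-4944) - 335017/128102 = -434121*(-1/4944) - 335017/128102 = 144707/1648 - 335017/128102 = 8992574049/105556048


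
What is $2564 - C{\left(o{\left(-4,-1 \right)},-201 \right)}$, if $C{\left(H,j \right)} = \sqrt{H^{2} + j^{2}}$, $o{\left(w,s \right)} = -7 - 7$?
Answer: $2564 - \sqrt{40597} \approx 2362.5$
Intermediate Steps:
$o{\left(w,s \right)} = -14$
$2564 - C{\left(o{\left(-4,-1 \right)},-201 \right)} = 2564 - \sqrt{\left(-14\right)^{2} + \left(-201\right)^{2}} = 2564 - \sqrt{196 + 40401} = 2564 - \sqrt{40597}$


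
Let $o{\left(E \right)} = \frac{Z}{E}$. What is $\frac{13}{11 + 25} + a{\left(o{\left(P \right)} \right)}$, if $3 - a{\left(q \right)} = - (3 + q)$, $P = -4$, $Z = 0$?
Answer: $\frac{229}{36} \approx 6.3611$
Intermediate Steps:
$o{\left(E \right)} = 0$ ($o{\left(E \right)} = \frac{0}{E} = 0$)
$a{\left(q \right)} = 6 + q$ ($a{\left(q \right)} = 3 - - (3 + q) = 3 - \left(-3 - q\right) = 3 + \left(3 + q\right) = 6 + q$)
$\frac{13}{11 + 25} + a{\left(o{\left(P \right)} \right)} = \frac{13}{11 + 25} + \left(6 + 0\right) = \frac{13}{36} + 6 = \frac{229}{36}$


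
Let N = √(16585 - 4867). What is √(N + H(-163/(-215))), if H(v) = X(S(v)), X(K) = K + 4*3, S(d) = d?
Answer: √(589745 + 138675*√1302)/215 ≈ 11.000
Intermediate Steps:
X(K) = 12 + K (X(K) = K + 12 = 12 + K)
N = 3*√1302 (N = √11718 = 3*√1302 ≈ 108.25)
H(v) = 12 + v
√(N + H(-163/(-215))) = √(3*√1302 + (12 - 163/(-215))) = √(3*√1302 + (12 - 163*(-1/215))) = √(3*√1302 + (12 + 163/215)) = √(3*√1302 + 2743/215) = √(2743/215 + 3*√1302)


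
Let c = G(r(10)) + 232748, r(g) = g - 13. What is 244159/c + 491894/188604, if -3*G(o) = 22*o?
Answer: 514575418/140709465 ≈ 3.6570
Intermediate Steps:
r(g) = -13 + g
G(o) = -22*o/3
c = 232770 (c = -22*(-13 + 10)/3 + 232748 = -22/3*(-3) + 232748 = 22 + 232748 = 232770)
244159/c + 491894/188604 = 244159/232770 + 491894/188604 = 244159*(1/232770) + 491894*(1/188604) = 244159/232770 + 18919/7254 = 514575418/140709465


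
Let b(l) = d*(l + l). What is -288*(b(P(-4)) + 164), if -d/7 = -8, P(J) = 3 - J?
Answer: -273024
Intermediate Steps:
d = 56 (d = -7*(-8) = 56)
b(l) = 112*l (b(l) = 56*(l + l) = 56*(2*l) = 112*l)
-288*(b(P(-4)) + 164) = -288*(112*(3 - 1*(-4)) + 164) = -288*(112*(3 + 4) + 164) = -288*(112*7 + 164) = -288*(784 + 164) = -288*948 = -273024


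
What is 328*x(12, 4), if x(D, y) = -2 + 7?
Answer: 1640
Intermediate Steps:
x(D, y) = 5
328*x(12, 4) = 328*5 = 1640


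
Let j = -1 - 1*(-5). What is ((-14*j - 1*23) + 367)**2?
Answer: 82944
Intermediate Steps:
j = 4 (j = -1 + 5 = 4)
((-14*j - 1*23) + 367)**2 = ((-14*4 - 1*23) + 367)**2 = ((-56 - 23) + 367)**2 = (-79 + 367)**2 = 288**2 = 82944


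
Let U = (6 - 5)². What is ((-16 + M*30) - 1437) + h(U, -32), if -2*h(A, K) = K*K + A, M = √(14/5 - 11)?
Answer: -3931/2 + 6*I*√205 ≈ -1965.5 + 85.907*I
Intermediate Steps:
M = I*√205/5 (M = √(14*(⅕) - 11) = √(14/5 - 11) = √(-41/5) = I*√205/5 ≈ 2.8636*I)
U = 1 (U = 1² = 1)
h(A, K) = -A/2 - K²/2 (h(A, K) = -(K*K + A)/2 = -(K² + A)/2 = -(A + K²)/2 = -A/2 - K²/2)
((-16 + M*30) - 1437) + h(U, -32) = ((-16 + (I*√205/5)*30) - 1437) + (-½*1 - ½*(-32)²) = ((-16 + 6*I*√205) - 1437) + (-½ - ½*1024) = (-1453 + 6*I*√205) + (-½ - 512) = (-1453 + 6*I*√205) - 1025/2 = -3931/2 + 6*I*√205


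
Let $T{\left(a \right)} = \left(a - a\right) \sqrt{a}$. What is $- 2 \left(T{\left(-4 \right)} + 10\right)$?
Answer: $-20$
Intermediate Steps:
$T{\left(a \right)} = 0$ ($T{\left(a \right)} = 0 \sqrt{a} = 0$)
$- 2 \left(T{\left(-4 \right)} + 10\right) = - 2 \left(0 + 10\right) = \left(-2\right) 10 = -20$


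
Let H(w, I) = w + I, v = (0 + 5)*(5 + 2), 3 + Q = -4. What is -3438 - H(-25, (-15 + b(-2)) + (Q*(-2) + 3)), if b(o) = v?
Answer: -3450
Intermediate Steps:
Q = -7 (Q = -3 - 4 = -7)
v = 35 (v = 5*7 = 35)
b(o) = 35
H(w, I) = I + w
-3438 - H(-25, (-15 + b(-2)) + (Q*(-2) + 3)) = -3438 - (((-15 + 35) + (-7*(-2) + 3)) - 25) = -3438 - ((20 + (14 + 3)) - 25) = -3438 - ((20 + 17) - 25) = -3438 - (37 - 25) = -3438 - 1*12 = -3438 - 12 = -3450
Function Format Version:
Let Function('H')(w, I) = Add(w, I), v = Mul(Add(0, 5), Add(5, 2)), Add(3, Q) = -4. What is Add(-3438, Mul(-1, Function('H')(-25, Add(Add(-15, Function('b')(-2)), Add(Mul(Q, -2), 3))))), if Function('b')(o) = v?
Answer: -3450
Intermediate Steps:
Q = -7 (Q = Add(-3, -4) = -7)
v = 35 (v = Mul(5, 7) = 35)
Function('b')(o) = 35
Function('H')(w, I) = Add(I, w)
Add(-3438, Mul(-1, Function('H')(-25, Add(Add(-15, Function('b')(-2)), Add(Mul(Q, -2), 3))))) = Add(-3438, Mul(-1, Add(Add(Add(-15, 35), Add(Mul(-7, -2), 3)), -25))) = Add(-3438, Mul(-1, Add(Add(20, Add(14, 3)), -25))) = Add(-3438, Mul(-1, Add(Add(20, 17), -25))) = Add(-3438, Mul(-1, Add(37, -25))) = Add(-3438, Mul(-1, 12)) = Add(-3438, -12) = -3450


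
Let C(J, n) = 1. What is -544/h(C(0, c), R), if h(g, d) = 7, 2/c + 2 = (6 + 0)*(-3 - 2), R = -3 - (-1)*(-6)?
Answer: -544/7 ≈ -77.714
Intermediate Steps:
R = -9 (R = -3 - 1*6 = -3 - 6 = -9)
c = -1/16 (c = 2/(-2 + (6 + 0)*(-3 - 2)) = 2/(-2 + 6*(-5)) = 2/(-2 - 30) = 2/(-32) = 2*(-1/32) = -1/16 ≈ -0.062500)
-544/h(C(0, c), R) = -544/7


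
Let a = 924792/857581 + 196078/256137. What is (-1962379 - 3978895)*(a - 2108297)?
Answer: 2751429958215323206810438/219658224597 ≈ 1.2526e+13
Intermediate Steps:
a = 405026215822/219658224597 (a = 924792*(1/857581) + 196078*(1/256137) = 924792/857581 + 196078/256137 = 405026215822/219658224597 ≈ 1.8439)
(-1962379 - 3978895)*(a - 2108297) = (-1962379 - 3978895)*(405026215822/219658224597 - 2108297) = -5941274*(-463104370916965487/219658224597) = 2751429958215323206810438/219658224597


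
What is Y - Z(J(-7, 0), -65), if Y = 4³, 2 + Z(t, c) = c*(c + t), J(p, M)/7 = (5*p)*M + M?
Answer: -4159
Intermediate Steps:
J(p, M) = 7*M + 35*M*p (J(p, M) = 7*((5*p)*M + M) = 7*(5*M*p + M) = 7*(M + 5*M*p) = 7*M + 35*M*p)
Z(t, c) = -2 + c*(c + t)
Y = 64
Y - Z(J(-7, 0), -65) = 64 - (-2 + (-65)² - 455*0*(1 + 5*(-7))) = 64 - (-2 + 4225 - 455*0*(1 - 35)) = 64 - (-2 + 4225 - 455*0*(-34)) = 64 - (-2 + 4225 - 65*0) = 64 - (-2 + 4225 + 0) = 64 - 1*4223 = 64 - 4223 = -4159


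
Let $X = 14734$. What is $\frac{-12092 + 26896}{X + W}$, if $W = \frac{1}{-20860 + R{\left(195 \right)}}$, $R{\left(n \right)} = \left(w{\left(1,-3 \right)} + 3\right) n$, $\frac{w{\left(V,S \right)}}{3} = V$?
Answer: $\frac{291490760}{290112459} \approx 1.0048$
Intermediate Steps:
$w{\left(V,S \right)} = 3 V$
$R{\left(n \right)} = 6 n$ ($R{\left(n \right)} = \left(3 \cdot 1 + 3\right) n = \left(3 + 3\right) n = 6 n$)
$W = - \frac{1}{19690}$ ($W = \frac{1}{-20860 + 6 \cdot 195} = \frac{1}{-20860 + 1170} = \frac{1}{-19690} = - \frac{1}{19690} \approx -5.0787 \cdot 10^{-5}$)
$\frac{-12092 + 26896}{X + W} = \frac{-12092 + 26896}{14734 - \frac{1}{19690}} = \frac{14804}{\frac{290112459}{19690}} = 14804 \cdot \frac{19690}{290112459} = \frac{291490760}{290112459}$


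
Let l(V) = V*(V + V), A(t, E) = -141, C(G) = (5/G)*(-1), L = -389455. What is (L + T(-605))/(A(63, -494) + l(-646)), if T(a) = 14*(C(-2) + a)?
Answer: -397890/834491 ≈ -0.47681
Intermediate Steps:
C(G) = -5/G
l(V) = 2*V² (l(V) = V*(2*V) = 2*V²)
T(a) = 35 + 14*a (T(a) = 14*(-5/(-2) + a) = 14*(-5*(-½) + a) = 14*(5/2 + a) = 35 + 14*a)
(L + T(-605))/(A(63, -494) + l(-646)) = (-389455 + (35 + 14*(-605)))/(-141 + 2*(-646)²) = (-389455 + (35 - 8470))/(-141 + 2*417316) = (-389455 - 8435)/(-141 + 834632) = -397890/834491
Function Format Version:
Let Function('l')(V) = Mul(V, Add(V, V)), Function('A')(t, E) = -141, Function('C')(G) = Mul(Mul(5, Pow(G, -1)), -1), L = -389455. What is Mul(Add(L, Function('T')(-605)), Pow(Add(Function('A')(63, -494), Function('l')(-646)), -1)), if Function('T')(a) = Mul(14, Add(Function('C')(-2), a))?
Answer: Rational(-397890, 834491) ≈ -0.47681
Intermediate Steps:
Function('C')(G) = Mul(-5, Pow(G, -1))
Function('l')(V) = Mul(2, Pow(V, 2)) (Function('l')(V) = Mul(V, Mul(2, V)) = Mul(2, Pow(V, 2)))
Function('T')(a) = Add(35, Mul(14, a)) (Function('T')(a) = Mul(14, Add(Mul(-5, Pow(-2, -1)), a)) = Mul(14, Add(Mul(-5, Rational(-1, 2)), a)) = Mul(14, Add(Rational(5, 2), a)) = Add(35, Mul(14, a)))
Mul(Add(L, Function('T')(-605)), Pow(Add(Function('A')(63, -494), Function('l')(-646)), -1)) = Mul(Add(-389455, Add(35, Mul(14, -605))), Pow(Add(-141, Mul(2, Pow(-646, 2))), -1)) = Mul(Add(-389455, Add(35, -8470)), Pow(Add(-141, Mul(2, 417316)), -1)) = Mul(Add(-389455, -8435), Pow(Add(-141, 834632), -1)) = Mul(-397890, Pow(834491, -1)) = Mul(-397890, Rational(1, 834491)) = Rational(-397890, 834491)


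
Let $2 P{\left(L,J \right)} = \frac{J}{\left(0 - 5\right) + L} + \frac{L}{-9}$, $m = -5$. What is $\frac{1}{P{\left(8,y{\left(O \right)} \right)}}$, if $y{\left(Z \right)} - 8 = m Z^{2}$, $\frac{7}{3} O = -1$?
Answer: $\frac{882}{649} \approx 1.359$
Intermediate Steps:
$O = - \frac{3}{7}$ ($O = \frac{3}{7} \left(-1\right) = - \frac{3}{7} \approx -0.42857$)
$y{\left(Z \right)} = 8 - 5 Z^{2}$
$P{\left(L,J \right)} = - \frac{L}{18} + \frac{J}{2 \left(-5 + L\right)}$ ($P{\left(L,J \right)} = \frac{\frac{J}{\left(0 - 5\right) + L} + \frac{L}{-9}}{2} = \frac{\frac{J}{-5 + L} + L \left(- \frac{1}{9}\right)}{2} = \frac{\frac{J}{-5 + L} - \frac{L}{9}}{2} = \frac{- \frac{L}{9} + \frac{J}{-5 + L}}{2} = - \frac{L}{18} + \frac{J}{2 \left(-5 + L\right)}$)
$\frac{1}{P{\left(8,y{\left(O \right)} \right)}} = \frac{1}{\frac{1}{18} \frac{1}{-5 + 8} \left(- 8^{2} + 5 \cdot 8 + 9 \left(8 - 5 \left(- \frac{3}{7}\right)^{2}\right)\right)} = \frac{1}{\frac{1}{18} \cdot \frac{1}{3} \left(\left(-1\right) 64 + 40 + 9 \left(8 - \frac{45}{49}\right)\right)} = \frac{1}{\frac{1}{18} \cdot \frac{1}{3} \left(-64 + 40 + 9 \left(8 - \frac{45}{49}\right)\right)} = \frac{1}{\frac{1}{18} \cdot \frac{1}{3} \left(-64 + 40 + 9 \cdot \frac{347}{49}\right)} = \frac{1}{\frac{1}{18} \cdot \frac{1}{3} \left(-64 + 40 + \frac{3123}{49}\right)} = \frac{1}{\frac{1}{18} \cdot \frac{1}{3} \cdot \frac{1947}{49}} = \frac{1}{\frac{649}{882}} = \frac{882}{649}$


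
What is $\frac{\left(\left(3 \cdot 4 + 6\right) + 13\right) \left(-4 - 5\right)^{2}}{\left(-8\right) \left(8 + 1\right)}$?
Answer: $- \frac{279}{8} \approx -34.875$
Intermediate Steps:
$\frac{\left(\left(3 \cdot 4 + 6\right) + 13\right) \left(-4 - 5\right)^{2}}{\left(-8\right) \left(8 + 1\right)} = \frac{\left(\left(12 + 6\right) + 13\right) \left(-9\right)^{2}}{\left(-8\right) 9} = \frac{\left(18 + 13\right) 81}{-72} = 31 \cdot 81 \left(- \frac{1}{72}\right) = 2511 \left(- \frac{1}{72}\right) = - \frac{279}{8}$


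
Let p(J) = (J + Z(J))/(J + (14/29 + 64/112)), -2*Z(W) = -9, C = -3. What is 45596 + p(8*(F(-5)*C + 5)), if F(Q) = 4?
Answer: 1017176477/22308 ≈ 45597.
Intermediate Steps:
Z(W) = 9/2 (Z(W) = -1/2*(-9) = 9/2)
p(J) = (9/2 + J)/(214/203 + J) (p(J) = (J + 9/2)/(J + (14/29 + 64/112)) = (9/2 + J)/(J + (14*(1/29) + 64*(1/112))) = (9/2 + J)/(J + (14/29 + 4/7)) = (9/2 + J)/(J + 214/203) = (9/2 + J)/(214/203 + J))
45596 + p(8*(F(-5)*C + 5)) = 45596 + 203*(9 + 2*(8*(4*(-3) + 5)))/(2*(214 + 203*(8*(4*(-3) + 5)))) = 45596 + 203*(9 + 2*(8*(-12 + 5)))/(2*(214 + 203*(8*(-12 + 5)))) = 45596 + 203*(9 + 2*(8*(-7)))/(2*(214 + 203*(8*(-7)))) = 45596 + 203*(9 + 2*(-56))/(2*(214 + 203*(-56))) = 45596 + 203*(9 - 112)/(2*(214 - 11368)) = 45596 + (203/2)*(-103)/(-11154) = 45596 + (203/2)*(-1/11154)*(-103) = 45596 + 20909/22308 = 1017176477/22308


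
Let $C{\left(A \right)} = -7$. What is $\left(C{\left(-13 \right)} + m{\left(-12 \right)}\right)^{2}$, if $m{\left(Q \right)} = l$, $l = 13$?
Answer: $36$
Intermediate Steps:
$m{\left(Q \right)} = 13$
$\left(C{\left(-13 \right)} + m{\left(-12 \right)}\right)^{2} = \left(-7 + 13\right)^{2} = 6^{2} = 36$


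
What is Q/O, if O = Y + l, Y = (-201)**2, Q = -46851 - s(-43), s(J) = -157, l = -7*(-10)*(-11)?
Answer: -46694/39631 ≈ -1.1782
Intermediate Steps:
l = -770 (l = 70*(-11) = -770)
Q = -46694 (Q = -46851 - 1*(-157) = -46851 + 157 = -46694)
Y = 40401
O = 39631 (O = 40401 - 770 = 39631)
Q/O = -46694/39631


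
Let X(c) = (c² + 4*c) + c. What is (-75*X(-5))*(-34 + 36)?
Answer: 0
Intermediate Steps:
X(c) = c² + 5*c
(-75*X(-5))*(-34 + 36) = (-(-375)*(5 - 5))*(-34 + 36) = -(-375)*0*2 = -75*0*2 = 0*2 = 0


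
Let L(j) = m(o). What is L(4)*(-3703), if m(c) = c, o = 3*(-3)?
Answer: 33327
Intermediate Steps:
o = -9
L(j) = -9
L(4)*(-3703) = -9*(-3703) = 33327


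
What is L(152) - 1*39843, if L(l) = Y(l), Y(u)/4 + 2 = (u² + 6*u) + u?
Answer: 56821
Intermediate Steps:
Y(u) = -8 + 4*u² + 28*u (Y(u) = -8 + 4*((u² + 6*u) + u) = -8 + 4*(u² + 7*u) = -8 + (4*u² + 28*u) = -8 + 4*u² + 28*u)
L(l) = -8 + 4*l² + 28*l
L(152) - 1*39843 = (-8 + 4*152² + 28*152) - 1*39843 = (-8 + 4*23104 + 4256) - 39843 = (-8 + 92416 + 4256) - 39843 = 96664 - 39843 = 56821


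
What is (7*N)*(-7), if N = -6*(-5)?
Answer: -1470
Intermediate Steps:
N = 30
(7*N)*(-7) = (7*30)*(-7) = 210*(-7) = -1470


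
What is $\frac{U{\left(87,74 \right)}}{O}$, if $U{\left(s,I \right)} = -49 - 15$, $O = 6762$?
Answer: $- \frac{32}{3381} \approx -0.0094647$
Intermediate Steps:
$U{\left(s,I \right)} = -64$ ($U{\left(s,I \right)} = -49 - 15 = -64$)
$\frac{U{\left(87,74 \right)}}{O} = - \frac{64}{6762} = \left(-64\right) \frac{1}{6762} = - \frac{32}{3381}$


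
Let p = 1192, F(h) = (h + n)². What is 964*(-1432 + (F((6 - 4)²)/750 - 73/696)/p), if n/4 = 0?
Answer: -11929832199943/8642000 ≈ -1.3804e+6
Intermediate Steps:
n = 0 (n = 4*0 = 0)
F(h) = h² (F(h) = (h + 0)² = h²)
964*(-1432 + (F((6 - 4)²)/750 - 73/696)/p) = 964*(-1432 + (((6 - 4)²)²/750 - 73/696)/1192) = 964*(-1432 + ((2²)²*(1/750) - 73*1/696)*(1/1192)) = 964*(-1432 + (4²*(1/750) - 73/696)*(1/1192)) = 964*(-1432 + (16*(1/750) - 73/696)*(1/1192)) = 964*(-1432 + (8/375 - 73/696)*(1/1192)) = 964*(-1432 - 2423/29000*1/1192) = 964*(-1432 - 2423/34568000) = 964*(-49501378423/34568000) = -11929832199943/8642000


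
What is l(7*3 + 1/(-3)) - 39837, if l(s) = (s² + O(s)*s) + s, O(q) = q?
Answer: -350659/9 ≈ -38962.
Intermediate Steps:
l(s) = s + 2*s² (l(s) = (s² + s*s) + s = (s² + s²) + s = 2*s² + s = s + 2*s²)
l(7*3 + 1/(-3)) - 39837 = (7*3 + 1/(-3))*(1 + 2*(7*3 + 1/(-3))) - 39837 = (21 - ⅓)*(1 + 2*(21 - ⅓)) - 39837 = 62*(1 + 2*(62/3))/3 - 39837 = 62*(1 + 124/3)/3 - 39837 = (62/3)*(127/3) - 39837 = 7874/9 - 39837 = -350659/9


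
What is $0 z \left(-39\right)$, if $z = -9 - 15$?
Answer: $0$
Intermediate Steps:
$z = -24$
$0 z \left(-39\right) = 0 \left(-24\right) \left(-39\right) = 0 \left(-39\right) = 0$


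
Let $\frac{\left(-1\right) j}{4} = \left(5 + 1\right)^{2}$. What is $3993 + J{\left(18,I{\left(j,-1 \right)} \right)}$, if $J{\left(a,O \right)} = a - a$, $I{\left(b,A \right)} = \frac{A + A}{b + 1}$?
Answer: $3993$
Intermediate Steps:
$j = -144$ ($j = - 4 \left(5 + 1\right)^{2} = - 4 \cdot 6^{2} = \left(-4\right) 36 = -144$)
$I{\left(b,A \right)} = \frac{2 A}{1 + b}$
$J{\left(a,O \right)} = 0$
$3993 + J{\left(18,I{\left(j,-1 \right)} \right)} = 3993 + 0 = 3993$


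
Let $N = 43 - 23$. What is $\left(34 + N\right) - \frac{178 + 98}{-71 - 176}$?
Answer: $\frac{13614}{247} \approx 55.117$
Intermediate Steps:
$N = 20$
$\left(34 + N\right) - \frac{178 + 98}{-71 - 176} = \left(34 + 20\right) - \frac{178 + 98}{-71 - 176} = 54 - \frac{276}{-247} = 54 - 276 \left(- \frac{1}{247}\right) = 54 - - \frac{276}{247} = 54 + \frac{276}{247} = \frac{13614}{247}$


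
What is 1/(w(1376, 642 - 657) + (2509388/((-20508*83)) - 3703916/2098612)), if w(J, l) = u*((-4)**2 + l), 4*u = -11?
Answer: -893045449092/5348601045923 ≈ -0.16697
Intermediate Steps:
u = -11/4 (u = (1/4)*(-11) = -11/4 ≈ -2.7500)
w(J, l) = -44 - 11*l/4 (w(J, l) = -11*((-4)**2 + l)/4 = -11*(16 + l)/4 = -44 - 11*l/4)
1/(w(1376, 642 - 657) + (2509388/((-20508*83)) - 3703916/2098612)) = 1/((-44 - 11*(642 - 657)/4) + (2509388/((-20508*83)) - 3703916/2098612)) = 1/((-44 - 11/4*(-15)) + (2509388/(-1702164) - 3703916*1/2098612)) = 1/((-44 + 165/4) + (2509388*(-1/1702164) - 925979/524653)) = 1/(-11/4 + (-627347/425541 - 925979/524653)) = 1/(-11/4 - 723181515230/223261362273) = 1/(-5348601045923/893045449092) = -893045449092/5348601045923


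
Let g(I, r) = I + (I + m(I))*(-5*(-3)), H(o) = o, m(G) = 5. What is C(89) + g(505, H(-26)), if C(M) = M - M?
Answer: 8155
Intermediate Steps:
g(I, r) = 75 + 16*I (g(I, r) = I + (I + 5)*(-5*(-3)) = I + (5 + I)*15 = I + (75 + 15*I) = 75 + 16*I)
C(M) = 0
C(89) + g(505, H(-26)) = 0 + (75 + 16*505) = 0 + (75 + 8080) = 0 + 8155 = 8155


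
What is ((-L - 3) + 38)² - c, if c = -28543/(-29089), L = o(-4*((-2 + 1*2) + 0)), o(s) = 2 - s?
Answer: 31649378/29089 ≈ 1088.0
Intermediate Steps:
L = 2 (L = 2 - (-4)*((-2 + 1*2) + 0) = 2 - (-4)*((-2 + 2) + 0) = 2 - (-4)*(0 + 0) = 2 - (-4)*0 = 2 - 1*0 = 2 + 0 = 2)
c = 28543/29089 (c = -28543*(-1/29089) = 28543/29089 ≈ 0.98123)
((-L - 3) + 38)² - c = ((-1*2 - 3) + 38)² - 1*28543/29089 = ((-2 - 3) + 38)² - 28543/29089 = (-5 + 38)² - 28543/29089 = 33² - 28543/29089 = 1089 - 28543/29089 = 31649378/29089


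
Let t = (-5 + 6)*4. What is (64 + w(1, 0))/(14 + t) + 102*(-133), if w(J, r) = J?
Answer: -244123/18 ≈ -13562.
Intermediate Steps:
t = 4 (t = 1*4 = 4)
(64 + w(1, 0))/(14 + t) + 102*(-133) = (64 + 1)/(14 + 4) + 102*(-133) = 65/18 - 13566 = -244123/18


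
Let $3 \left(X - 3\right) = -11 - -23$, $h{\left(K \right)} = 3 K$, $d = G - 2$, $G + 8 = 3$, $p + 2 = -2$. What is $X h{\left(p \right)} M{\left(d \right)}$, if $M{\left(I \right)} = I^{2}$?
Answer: $-4116$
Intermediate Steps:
$p = -4$ ($p = -2 - 2 = -4$)
$G = -5$ ($G = -8 + 3 = -5$)
$d = -7$ ($d = -5 - 2 = -7$)
$X = 7$ ($X = 3 + \frac{-11 - -23}{3} = 3 + \frac{-11 + 23}{3} = 3 + \frac{1}{3} \cdot 12 = 3 + 4 = 7$)
$X h{\left(p \right)} M{\left(d \right)} = 7 \cdot 3 \left(-4\right) \left(-7\right)^{2} = 7 \left(-12\right) 49 = \left(-84\right) 49 = -4116$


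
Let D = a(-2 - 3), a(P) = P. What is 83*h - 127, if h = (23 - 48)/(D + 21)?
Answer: -4107/16 ≈ -256.69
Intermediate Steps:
D = -5 (D = -2 - 3 = -5)
h = -25/16 (h = (23 - 48)/(-5 + 21) = -25/16 ≈ -1.5625)
83*h - 127 = 83*(-25/16) - 127 = -2075/16 - 127 = -4107/16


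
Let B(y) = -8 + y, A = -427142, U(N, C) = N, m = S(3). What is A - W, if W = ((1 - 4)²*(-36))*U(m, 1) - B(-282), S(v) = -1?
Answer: -427756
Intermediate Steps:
m = -1
W = 614 (W = ((1 - 4)²*(-36))*(-1) - (-8 - 282) = ((-3)²*(-36))*(-1) - 1*(-290) = (9*(-36))*(-1) + 290 = -324*(-1) + 290 = 324 + 290 = 614)
A - W = -427142 - 1*614 = -427142 - 614 = -427756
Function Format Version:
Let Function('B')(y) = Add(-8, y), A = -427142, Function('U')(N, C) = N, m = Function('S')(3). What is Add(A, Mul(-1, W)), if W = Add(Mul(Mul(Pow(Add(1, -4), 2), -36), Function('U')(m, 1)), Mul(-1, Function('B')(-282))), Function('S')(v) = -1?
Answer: -427756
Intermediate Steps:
m = -1
W = 614 (W = Add(Mul(Mul(Pow(Add(1, -4), 2), -36), -1), Mul(-1, Add(-8, -282))) = Add(Mul(Mul(Pow(-3, 2), -36), -1), Mul(-1, -290)) = Add(Mul(Mul(9, -36), -1), 290) = Add(Mul(-324, -1), 290) = Add(324, 290) = 614)
Add(A, Mul(-1, W)) = Add(-427142, Mul(-1, 614)) = Add(-427142, -614) = -427756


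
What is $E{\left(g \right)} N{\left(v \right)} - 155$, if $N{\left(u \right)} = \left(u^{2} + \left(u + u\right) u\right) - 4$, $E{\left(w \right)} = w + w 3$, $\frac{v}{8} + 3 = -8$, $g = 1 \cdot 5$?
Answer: $464405$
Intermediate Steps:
$g = 5$
$v = -88$ ($v = -24 + 8 \left(-8\right) = -24 - 64 = -88$)
$E{\left(w \right)} = 4 w$ ($E{\left(w \right)} = w + 3 w = 4 w$)
$N{\left(u \right)} = -4 + 3 u^{2}$ ($N{\left(u \right)} = \left(u^{2} + 2 u u\right) - 4 = \left(u^{2} + 2 u^{2}\right) - 4 = 3 u^{2} - 4 = -4 + 3 u^{2}$)
$E{\left(g \right)} N{\left(v \right)} - 155 = 4 \cdot 5 \left(-4 + 3 \left(-88\right)^{2}\right) - 155 = 20 \left(-4 + 3 \cdot 7744\right) - 155 = 20 \left(-4 + 23232\right) - 155 = 20 \cdot 23228 - 155 = 464560 - 155 = 464405$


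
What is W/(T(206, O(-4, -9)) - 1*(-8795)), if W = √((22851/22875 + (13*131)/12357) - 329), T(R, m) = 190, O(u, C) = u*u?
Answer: I*√12936476018475965/56439052875 ≈ 0.0020152*I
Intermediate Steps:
O(u, C) = u²
W = I*√12936476018475965/6281475 (W = √((22851*(1/22875) + 1703*(1/12357)) - 329) = √((7617/7625 + 1703/12357) - 329) = √(107108644/94222125 - 329) = √(-30891970481/94222125) = I*√12936476018475965/6281475 ≈ 18.107*I)
W/(T(206, O(-4, -9)) - 1*(-8795)) = (I*√12936476018475965/6281475)/(190 - 1*(-8795)) = (I*√12936476018475965/6281475)/(190 + 8795) = (I*√12936476018475965/6281475)/8985 = (I*√12936476018475965/6281475)*(1/8985) = I*√12936476018475965/56439052875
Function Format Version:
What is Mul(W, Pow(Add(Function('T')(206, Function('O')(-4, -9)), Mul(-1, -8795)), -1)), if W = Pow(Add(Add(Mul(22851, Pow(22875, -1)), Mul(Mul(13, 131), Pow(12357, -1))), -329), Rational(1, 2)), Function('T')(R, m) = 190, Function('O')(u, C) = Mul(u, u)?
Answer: Mul(Rational(1, 56439052875), I, Pow(12936476018475965, Rational(1, 2))) ≈ Mul(0.0020152, I)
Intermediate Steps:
Function('O')(u, C) = Pow(u, 2)
W = Mul(Rational(1, 6281475), I, Pow(12936476018475965, Rational(1, 2))) (W = Pow(Add(Add(Mul(22851, Rational(1, 22875)), Mul(1703, Rational(1, 12357))), -329), Rational(1, 2)) = Pow(Add(Add(Rational(7617, 7625), Rational(1703, 12357)), -329), Rational(1, 2)) = Pow(Add(Rational(107108644, 94222125), -329), Rational(1, 2)) = Pow(Rational(-30891970481, 94222125), Rational(1, 2)) = Mul(Rational(1, 6281475), I, Pow(12936476018475965, Rational(1, 2))) ≈ Mul(18.107, I))
Mul(W, Pow(Add(Function('T')(206, Function('O')(-4, -9)), Mul(-1, -8795)), -1)) = Mul(Mul(Rational(1, 6281475), I, Pow(12936476018475965, Rational(1, 2))), Pow(Add(190, Mul(-1, -8795)), -1)) = Mul(Mul(Rational(1, 6281475), I, Pow(12936476018475965, Rational(1, 2))), Pow(Add(190, 8795), -1)) = Mul(Mul(Rational(1, 6281475), I, Pow(12936476018475965, Rational(1, 2))), Pow(8985, -1)) = Mul(Mul(Rational(1, 6281475), I, Pow(12936476018475965, Rational(1, 2))), Rational(1, 8985)) = Mul(Rational(1, 56439052875), I, Pow(12936476018475965, Rational(1, 2)))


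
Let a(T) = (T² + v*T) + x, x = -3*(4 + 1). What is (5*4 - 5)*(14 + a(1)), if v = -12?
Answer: -180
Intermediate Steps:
x = -15 (x = -3*5 = -15)
a(T) = -15 + T² - 12*T (a(T) = (T² - 12*T) - 15 = -15 + T² - 12*T)
(5*4 - 5)*(14 + a(1)) = (5*4 - 5)*(14 + (-15 + 1² - 12*1)) = (20 - 5)*(14 + (-15 + 1 - 12)) = 15*(14 - 26) = 15*(-12) = -180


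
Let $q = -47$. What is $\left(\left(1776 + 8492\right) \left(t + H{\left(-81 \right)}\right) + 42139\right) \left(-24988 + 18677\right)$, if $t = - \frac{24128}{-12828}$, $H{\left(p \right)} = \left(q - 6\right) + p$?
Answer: $\frac{26603852848285}{3207} \approx 8.2956 \cdot 10^{9}$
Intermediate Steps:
$H{\left(p \right)} = -53 + p$ ($H{\left(p \right)} = \left(-47 - 6\right) + p = -53 + p$)
$t = \frac{6032}{3207}$ ($t = \left(-24128\right) \left(- \frac{1}{12828}\right) = \frac{6032}{3207} \approx 1.8809$)
$\left(\left(1776 + 8492\right) \left(t + H{\left(-81 \right)}\right) + 42139\right) \left(-24988 + 18677\right) = \left(\left(1776 + 8492\right) \left(\frac{6032}{3207} - 134\right) + 42139\right) \left(-24988 + 18677\right) = \left(10268 \left(\frac{6032}{3207} - 134\right) + 42139\right) \left(-6311\right) = \left(10268 \left(- \frac{423706}{3207}\right) + 42139\right) \left(-6311\right) = \left(- \frac{4350613208}{3207} + 42139\right) \left(-6311\right) = \left(- \frac{4215473435}{3207}\right) \left(-6311\right) = \frac{26603852848285}{3207}$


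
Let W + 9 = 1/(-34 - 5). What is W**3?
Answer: -43614208/59319 ≈ -735.25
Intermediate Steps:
W = -352/39 (W = -9 + 1/(-34 - 5) = -9 + 1/(-39) = -9 - 1/39 = -352/39 ≈ -9.0256)
W**3 = (-352/39)**3 = -43614208/59319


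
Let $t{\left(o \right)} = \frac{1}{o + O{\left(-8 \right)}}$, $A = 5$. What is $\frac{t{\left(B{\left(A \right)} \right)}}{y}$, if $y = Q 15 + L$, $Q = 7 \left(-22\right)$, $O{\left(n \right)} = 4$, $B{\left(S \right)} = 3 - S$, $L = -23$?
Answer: $- \frac{1}{4666} \approx -0.00021432$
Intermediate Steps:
$Q = -154$
$y = -2333$ ($y = \left(-154\right) 15 - 23 = -2310 - 23 = -2333$)
$t{\left(o \right)} = \frac{1}{4 + o}$ ($t{\left(o \right)} = \frac{1}{o + 4} = \frac{1}{4 + o}$)
$\frac{t{\left(B{\left(A \right)} \right)}}{y} = \frac{1}{\left(4 + \left(3 - 5\right)\right) \left(-2333\right)} = \frac{1}{4 + \left(3 - 5\right)} \left(- \frac{1}{2333}\right) = \frac{1}{4 - 2} \left(- \frac{1}{2333}\right) = \frac{1}{2} \left(- \frac{1}{2333}\right) = - \frac{1}{4666}$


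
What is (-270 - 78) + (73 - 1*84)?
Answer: -359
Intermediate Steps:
(-270 - 78) + (73 - 1*84) = -348 + (73 - 84) = -348 - 11 = -359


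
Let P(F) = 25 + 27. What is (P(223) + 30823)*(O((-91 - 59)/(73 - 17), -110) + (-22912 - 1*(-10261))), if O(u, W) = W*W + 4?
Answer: -16888625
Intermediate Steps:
O(u, W) = 4 + W² (O(u, W) = W² + 4 = 4 + W²)
P(F) = 52
(P(223) + 30823)*(O((-91 - 59)/(73 - 17), -110) + (-22912 - 1*(-10261))) = (52 + 30823)*((4 + (-110)²) + (-22912 - 1*(-10261))) = 30875*((4 + 12100) + (-22912 + 10261)) = 30875*(12104 - 12651) = 30875*(-547) = -16888625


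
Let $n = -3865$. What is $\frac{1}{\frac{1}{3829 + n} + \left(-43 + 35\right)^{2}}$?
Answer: $\frac{36}{2303} \approx 0.015632$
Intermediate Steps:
$\frac{1}{\frac{1}{3829 + n} + \left(-43 + 35\right)^{2}} = \frac{1}{\frac{1}{3829 - 3865} + \left(-43 + 35\right)^{2}} = \frac{1}{\frac{1}{-36} + \left(-8\right)^{2}} = \frac{1}{- \frac{1}{36} + 64} = \frac{1}{\frac{2303}{36}} = \frac{36}{2303}$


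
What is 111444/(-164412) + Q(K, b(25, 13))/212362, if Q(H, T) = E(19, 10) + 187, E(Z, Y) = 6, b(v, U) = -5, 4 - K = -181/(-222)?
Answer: -1969561601/2909571762 ≈ -0.67692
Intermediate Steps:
K = 707/222 (K = 4 - (-181)/(-222) = 4 - (-181)*(-1)/222 = 4 - 1*181/222 = 4 - 181/222 = 707/222 ≈ 3.1847)
Q(H, T) = 193 (Q(H, T) = 6 + 187 = 193)
111444/(-164412) + Q(K, b(25, 13))/212362 = 111444/(-164412) + 193/212362 = 111444*(-1/164412) + 193*(1/212362) = -9287/13701 + 193/212362 = -1969561601/2909571762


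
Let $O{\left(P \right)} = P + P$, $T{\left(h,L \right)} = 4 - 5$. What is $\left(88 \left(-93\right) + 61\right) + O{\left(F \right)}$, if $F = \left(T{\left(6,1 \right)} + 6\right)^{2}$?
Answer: $-8073$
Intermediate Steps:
$T{\left(h,L \right)} = -1$
$F = 25$ ($F = \left(-1 + 6\right)^{2} = 5^{2} = 25$)
$O{\left(P \right)} = 2 P$
$\left(88 \left(-93\right) + 61\right) + O{\left(F \right)} = \left(88 \left(-93\right) + 61\right) + 2 \cdot 25 = \left(-8184 + 61\right) + 50 = -8123 + 50 = -8073$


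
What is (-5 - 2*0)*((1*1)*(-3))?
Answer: 15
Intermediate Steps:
(-5 - 2*0)*((1*1)*(-3)) = (-5 - 1*0)*(1*(-3)) = (-5 + 0)*(-3) = -5*(-3) = 15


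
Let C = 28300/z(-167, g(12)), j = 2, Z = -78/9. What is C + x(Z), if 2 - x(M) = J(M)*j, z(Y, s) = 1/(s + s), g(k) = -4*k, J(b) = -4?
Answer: -2716790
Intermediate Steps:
Z = -26/3 (Z = -78*⅑ = -26/3 ≈ -8.6667)
z(Y, s) = 1/(2*s)
x(M) = 10 (x(M) = 2 - (-4)*2 = 2 - 1*(-8) = 2 + 8 = 10)
C = -2716800 (C = 28300/((1/(2*((-4*12))))) = 28300/(((½)/(-48))) = 28300/(((½)*(-1/48))) = 28300/(-1/96) = 28300*(-96) = -2716800)
C + x(Z) = -2716800 + 10 = -2716790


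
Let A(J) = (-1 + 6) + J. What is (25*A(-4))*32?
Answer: 800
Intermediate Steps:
A(J) = 5 + J
(25*A(-4))*32 = (25*(5 - 4))*32 = (25*1)*32 = 25*32 = 800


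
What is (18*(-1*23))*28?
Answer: -11592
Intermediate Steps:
(18*(-1*23))*28 = (18*(-23))*28 = -414*28 = -11592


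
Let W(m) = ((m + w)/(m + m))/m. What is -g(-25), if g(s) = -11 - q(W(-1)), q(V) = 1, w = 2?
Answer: 12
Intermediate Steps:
W(m) = (2 + m)/(2*m²) (W(m) = ((m + 2)/(m + m))/m = ((2 + m)/((2*m)))/m = ((2 + m)*(1/(2*m)))/m = ((2 + m)/(2*m))/m = (2 + m)/(2*m²))
g(s) = -12 (g(s) = -11 - 1*1 = -11 - 1 = -12)
-g(-25) = -1*(-12) = 12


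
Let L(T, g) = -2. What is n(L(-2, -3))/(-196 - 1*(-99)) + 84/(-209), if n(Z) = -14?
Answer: -5222/20273 ≈ -0.25758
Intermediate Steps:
n(L(-2, -3))/(-196 - 1*(-99)) + 84/(-209) = -14/(-196 - 1*(-99)) + 84/(-209) = -14/(-196 + 99) + 84*(-1/209) = -14/(-97) - 84/209 = -14*(-1/97) - 84/209 = 14/97 - 84/209 = -5222/20273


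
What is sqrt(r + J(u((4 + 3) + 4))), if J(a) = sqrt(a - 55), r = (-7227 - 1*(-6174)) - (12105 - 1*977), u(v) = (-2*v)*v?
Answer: sqrt(-12181 + 3*I*sqrt(33)) ≈ 0.0781 + 110.37*I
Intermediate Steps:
u(v) = -2*v**2
r = -12181 (r = (-7227 + 6174) - (12105 - 977) = -1053 - 1*11128 = -1053 - 11128 = -12181)
J(a) = sqrt(-55 + a)
sqrt(r + J(u((4 + 3) + 4))) = sqrt(-12181 + sqrt(-55 - 2*((4 + 3) + 4)**2)) = sqrt(-12181 + sqrt(-55 - 2*(7 + 4)**2)) = sqrt(-12181 + sqrt(-55 - 2*11**2)) = sqrt(-12181 + sqrt(-55 - 2*121)) = sqrt(-12181 + sqrt(-55 - 242)) = sqrt(-12181 + sqrt(-297)) = sqrt(-12181 + 3*I*sqrt(33))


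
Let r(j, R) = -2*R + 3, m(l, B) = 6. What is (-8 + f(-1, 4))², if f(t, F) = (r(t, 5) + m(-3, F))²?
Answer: 49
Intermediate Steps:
r(j, R) = 3 - 2*R
f(t, F) = 1 (f(t, F) = ((3 - 2*5) + 6)² = ((3 - 10) + 6)² = (-7 + 6)² = (-1)² = 1)
(-8 + f(-1, 4))² = (-8 + 1)² = (-7)² = 49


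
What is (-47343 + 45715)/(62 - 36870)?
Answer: 407/9202 ≈ 0.044230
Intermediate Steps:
(-47343 + 45715)/(62 - 36870) = -1628/(-36808) = -1628*(-1/36808) = 407/9202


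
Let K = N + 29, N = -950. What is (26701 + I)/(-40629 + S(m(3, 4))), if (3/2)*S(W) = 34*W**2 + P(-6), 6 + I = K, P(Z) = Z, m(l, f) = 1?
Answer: -77322/121831 ≈ -0.63467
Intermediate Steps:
K = -921 (K = -950 + 29 = -921)
I = -927 (I = -6 - 921 = -927)
S(W) = -4 + 68*W**2/3 (S(W) = 2*(34*W**2 - 6)/3 = 2*(-6 + 34*W**2)/3 = -4 + 68*W**2/3)
(26701 + I)/(-40629 + S(m(3, 4))) = (26701 - 927)/(-40629 + (-4 + (68/3)*1**2)) = 25774/(-40629 + (-4 + (68/3)*1)) = 25774/(-40629 + (-4 + 68/3)) = 25774/(-40629 + 56/3) = 25774/(-121831/3) = 25774*(-3/121831) = -77322/121831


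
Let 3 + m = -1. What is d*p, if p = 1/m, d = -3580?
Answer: 895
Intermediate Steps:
m = -4 (m = -3 - 1 = -4)
p = -1/4 (p = 1/(-4) = -1/4 ≈ -0.25000)
d*p = -3580*(-1/4) = 895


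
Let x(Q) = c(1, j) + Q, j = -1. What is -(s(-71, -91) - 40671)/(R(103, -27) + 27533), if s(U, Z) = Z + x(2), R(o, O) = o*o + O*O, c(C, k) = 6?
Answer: 5822/5553 ≈ 1.0484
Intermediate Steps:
R(o, O) = O² + o² (R(o, O) = o² + O² = O² + o²)
x(Q) = 6 + Q
s(U, Z) = 8 + Z (s(U, Z) = Z + (6 + 2) = Z + 8 = 8 + Z)
-(s(-71, -91) - 40671)/(R(103, -27) + 27533) = -((8 - 91) - 40671)/(((-27)² + 103²) + 27533) = -(-83 - 40671)/((729 + 10609) + 27533) = -(-40754)/(11338 + 27533) = -(-40754)/38871 = -1*(-5822/5553) = 5822/5553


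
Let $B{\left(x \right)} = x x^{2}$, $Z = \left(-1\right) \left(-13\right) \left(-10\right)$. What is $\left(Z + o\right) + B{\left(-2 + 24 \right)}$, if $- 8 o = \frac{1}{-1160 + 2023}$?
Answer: $\frac{72616271}{6904} \approx 10518.0$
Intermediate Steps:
$Z = -130$ ($Z = 13 \left(-10\right) = -130$)
$B{\left(x \right)} = x^{3}$
$o = - \frac{1}{6904}$ ($o = - \frac{1}{8 \left(-1160 + 2023\right)} = - \frac{1}{8 \cdot 863} = \left(- \frac{1}{8}\right) \frac{1}{863} = - \frac{1}{6904} \approx -0.00014484$)
$\left(Z + o\right) + B{\left(-2 + 24 \right)} = \left(-130 - \frac{1}{6904}\right) + \left(-2 + 24\right)^{3} = - \frac{897521}{6904} + 22^{3} = - \frac{897521}{6904} + 10648 = \frac{72616271}{6904}$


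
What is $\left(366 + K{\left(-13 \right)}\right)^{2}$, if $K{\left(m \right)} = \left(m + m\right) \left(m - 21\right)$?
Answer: $1562500$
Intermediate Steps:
$K{\left(m \right)} = 2 m \left(-21 + m\right)$
$\left(366 + K{\left(-13 \right)}\right)^{2} = \left(366 + 2 \left(-13\right) \left(-21 - 13\right)\right)^{2} = \left(366 + 2 \left(-13\right) \left(-34\right)\right)^{2} = \left(366 + 884\right)^{2} = 1250^{2} = 1562500$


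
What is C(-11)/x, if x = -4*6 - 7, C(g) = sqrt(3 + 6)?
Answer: -3/31 ≈ -0.096774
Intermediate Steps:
C(g) = 3 (C(g) = sqrt(9) = 3)
x = -31 (x = -24 - 7 = -31)
C(-11)/x = 3/(-31) = 3*(-1/31) = -3/31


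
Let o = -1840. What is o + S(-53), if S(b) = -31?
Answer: -1871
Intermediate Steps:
o + S(-53) = -1840 - 31 = -1871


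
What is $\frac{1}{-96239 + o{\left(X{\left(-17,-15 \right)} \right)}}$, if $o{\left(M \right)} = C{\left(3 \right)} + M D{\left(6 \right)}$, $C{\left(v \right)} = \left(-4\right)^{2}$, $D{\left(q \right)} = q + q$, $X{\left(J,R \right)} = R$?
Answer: $- \frac{1}{96403} \approx -1.0373 \cdot 10^{-5}$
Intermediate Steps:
$D{\left(q \right)} = 2 q$
$C{\left(v \right)} = 16$
$o{\left(M \right)} = 16 + 12 M$ ($o{\left(M \right)} = 16 + M 2 \cdot 6 = 16 + M 12 = 16 + 12 M$)
$\frac{1}{-96239 + o{\left(X{\left(-17,-15 \right)} \right)}} = \frac{1}{-96239 + \left(16 + 12 \left(-15\right)\right)} = \frac{1}{-96239 + \left(16 - 180\right)} = \frac{1}{-96239 - 164} = \frac{1}{-96403} = - \frac{1}{96403}$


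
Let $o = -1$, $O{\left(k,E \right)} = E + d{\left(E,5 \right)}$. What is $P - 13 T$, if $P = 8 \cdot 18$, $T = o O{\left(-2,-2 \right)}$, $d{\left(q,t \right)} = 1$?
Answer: $131$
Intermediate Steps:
$O{\left(k,E \right)} = 1 + E$ ($O{\left(k,E \right)} = E + 1 = 1 + E$)
$T = 1$ ($T = - (1 - 2) = \left(-1\right) \left(-1\right) = 1$)
$P = 144$
$P - 13 T = 144 - 13 = 131$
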